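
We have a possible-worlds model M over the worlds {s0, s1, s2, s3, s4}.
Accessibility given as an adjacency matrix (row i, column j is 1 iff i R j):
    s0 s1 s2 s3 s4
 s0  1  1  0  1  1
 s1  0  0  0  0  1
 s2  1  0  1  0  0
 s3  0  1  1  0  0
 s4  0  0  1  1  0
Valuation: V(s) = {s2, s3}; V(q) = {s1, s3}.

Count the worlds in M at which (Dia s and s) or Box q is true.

Let φ = (Dia s and s) or Box q. Evaluate φ at each world:
  s0 (successors {s0, s1, s3, s4}): φ is false.
  s1 (successors {s4}): φ is false.
  s2 (successors {s0, s2}): φ is true.
  s3 (successors {s1, s2}): φ is true.
  s4 (successors {s2, s3}): φ is false.
For instance, at s0:
  At s0: Dia s and s is false, Box q is false, so (Dia s and s) or Box q is false.
    At s0: Dia s is true, s is false, so Dia s and s is false.
      At s0: Dia s requires s at some successor in {s0, s1, s3, s4}.
        s holds at s3, so Dia s is true at s0.
    At s0: Box q requires q at every successor {s0, s1, s3, s4}.
      q fails at s0, so Box q is false at s0.
Satisfying worlds: {s2, s3}

2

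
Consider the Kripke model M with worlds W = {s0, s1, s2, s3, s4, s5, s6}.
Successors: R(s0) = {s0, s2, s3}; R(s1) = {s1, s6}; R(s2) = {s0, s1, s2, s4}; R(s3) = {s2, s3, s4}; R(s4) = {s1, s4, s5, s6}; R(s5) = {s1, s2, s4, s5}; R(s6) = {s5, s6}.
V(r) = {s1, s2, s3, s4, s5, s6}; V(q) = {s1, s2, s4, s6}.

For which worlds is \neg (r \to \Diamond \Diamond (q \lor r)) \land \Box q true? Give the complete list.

Recall that \Box ψ holds at a world iff ψ holds at every accessible world, and \Diamond ψ holds iff ψ holds at some accessible world.
Let φ = \neg (r \to \Diamond \Diamond (q \lor r)) \land \Box q. Evaluate φ at each world:
  s0 (successors {s0, s2, s3}): φ is false.
  s1 (successors {s1, s6}): φ is false.
  s2 (successors {s0, s1, s2, s4}): φ is false.
  s3 (successors {s2, s3, s4}): φ is false.
  s4 (successors {s1, s4, s5, s6}): φ is false.
  s5 (successors {s1, s2, s4, s5}): φ is false.
  s6 (successors {s5, s6}): φ is false.
For instance, at s3:
  At s3: \neg (r \to \Diamond \Diamond (q \lor r)) is false, \Box q is false, so \neg (r \to \Diamond \Diamond (q \lor r)) \land \Box q is false.
    At s3: r \to \Diamond \Diamond (q \lor r) is true, so \neg (r \to \Diamond \Diamond (q \lor r)) is false.
      At s3: r is true, \Diamond \Diamond (q \lor r) is true, so r \to \Diamond \Diamond (q \lor r) is true.
    At s3: \Box q requires q at every successor {s2, s3, s4}.
      q fails at s3, so \Box q is false at s3.
Satisfying worlds: none.

none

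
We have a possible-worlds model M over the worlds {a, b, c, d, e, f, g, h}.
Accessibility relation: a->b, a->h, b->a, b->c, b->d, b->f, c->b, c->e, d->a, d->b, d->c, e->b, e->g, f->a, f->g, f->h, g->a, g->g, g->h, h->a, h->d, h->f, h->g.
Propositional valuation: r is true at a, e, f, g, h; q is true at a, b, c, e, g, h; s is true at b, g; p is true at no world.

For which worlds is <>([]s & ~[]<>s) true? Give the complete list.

Let φ = <>([]s & ~[]<>s). Evaluate φ at each world:
  a (successors {b, h}): φ is false.
  b (successors {a, c, d, f}): φ is false.
  c (successors {b, e}): φ is true.
  d (successors {a, b, c}): φ is false.
  e (successors {b, g}): φ is false.
  f (successors {a, g, h}): φ is false.
  g (successors {a, g, h}): φ is false.
  h (successors {a, d, f, g}): φ is false.
For instance, at a:
  At a: <>([]s & ~[]<>s) requires []s & ~[]<>s at some successor in {b, h}.
    At b: []s & ~[]<>s is false.
    At h: []s & ~[]<>s is false.
  So <>([]s & ~[]<>s) is false at a.
Satisfying worlds: {c}

c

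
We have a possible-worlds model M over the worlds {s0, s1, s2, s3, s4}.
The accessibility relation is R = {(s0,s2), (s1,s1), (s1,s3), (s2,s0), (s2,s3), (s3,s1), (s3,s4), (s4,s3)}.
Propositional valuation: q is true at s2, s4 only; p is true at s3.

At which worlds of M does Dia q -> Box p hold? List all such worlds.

s1, s2, s4

Let φ = Dia q -> Box p. Evaluate φ at each world:
  s0 (successors {s2}): φ is false.
  s1 (successors {s1, s3}): φ is true.
  s2 (successors {s0, s3}): φ is true.
  s3 (successors {s1, s4}): φ is false.
  s4 (successors {s3}): φ is true.
For instance, at s4:
  At s4: Dia q is false, Box p is true, so Dia q -> Box p is true.
    At s4: Dia q requires q at some successor in {s3}.
      At s3: q is false.
    So Dia q is false at s4.
    At s4: Box p requires p at every successor {s3}.
      At s3: p is true.
    So Box p is true at s4.
Satisfying worlds: {s1, s2, s4}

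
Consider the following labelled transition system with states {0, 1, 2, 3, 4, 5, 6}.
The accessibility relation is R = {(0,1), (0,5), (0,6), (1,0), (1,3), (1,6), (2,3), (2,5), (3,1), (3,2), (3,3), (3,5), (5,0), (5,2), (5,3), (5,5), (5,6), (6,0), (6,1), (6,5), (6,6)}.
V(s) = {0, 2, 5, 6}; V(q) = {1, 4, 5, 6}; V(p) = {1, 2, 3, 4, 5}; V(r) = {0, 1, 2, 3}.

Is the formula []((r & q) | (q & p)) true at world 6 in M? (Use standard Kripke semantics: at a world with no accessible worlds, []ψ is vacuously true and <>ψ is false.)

At 6: []((r & q) | (q & p)) requires (r & q) | (q & p) at every successor {0, 1, 5, 6}.
  (r & q) | (q & p) fails at 0, so []((r & q) | (q & p)) is false at 6.

No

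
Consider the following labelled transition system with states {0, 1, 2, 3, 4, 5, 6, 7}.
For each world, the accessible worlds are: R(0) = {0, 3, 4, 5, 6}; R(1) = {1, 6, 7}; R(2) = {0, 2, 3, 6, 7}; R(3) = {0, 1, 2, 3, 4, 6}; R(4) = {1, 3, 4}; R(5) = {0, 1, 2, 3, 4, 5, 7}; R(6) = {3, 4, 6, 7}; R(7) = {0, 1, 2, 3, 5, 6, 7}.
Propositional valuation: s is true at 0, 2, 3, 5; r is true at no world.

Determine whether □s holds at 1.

No

At 1: □s requires s at every successor {1, 6, 7}.
  s fails at 1, so □s is false at 1.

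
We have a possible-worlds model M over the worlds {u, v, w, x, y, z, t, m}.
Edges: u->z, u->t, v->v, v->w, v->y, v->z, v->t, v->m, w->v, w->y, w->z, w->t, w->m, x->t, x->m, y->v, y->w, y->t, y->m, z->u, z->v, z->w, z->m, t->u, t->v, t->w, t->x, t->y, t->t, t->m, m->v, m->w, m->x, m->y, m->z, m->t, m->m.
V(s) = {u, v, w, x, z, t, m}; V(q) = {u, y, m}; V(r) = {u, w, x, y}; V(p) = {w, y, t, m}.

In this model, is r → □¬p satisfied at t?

At t: r is false, □¬p is false, so r → □¬p is true.
  At t: □¬p requires ¬p at every successor {u, v, w, x, y, t, m}.
    ¬p fails at w, so □¬p is false at t.

Yes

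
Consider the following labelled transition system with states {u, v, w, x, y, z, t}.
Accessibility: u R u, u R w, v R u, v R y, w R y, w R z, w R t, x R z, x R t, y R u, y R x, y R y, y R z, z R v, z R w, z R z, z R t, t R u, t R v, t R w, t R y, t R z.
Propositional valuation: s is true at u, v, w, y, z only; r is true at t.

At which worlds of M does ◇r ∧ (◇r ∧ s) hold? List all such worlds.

Let φ = ◇r ∧ (◇r ∧ s). Evaluate φ at each world:
  u (successors {u, w}): φ is false.
  v (successors {u, y}): φ is false.
  w (successors {y, z, t}): φ is true.
  x (successors {z, t}): φ is false.
  y (successors {u, x, y, z}): φ is false.
  z (successors {v, w, z, t}): φ is true.
  t (successors {u, v, w, y, z}): φ is false.
For instance, at u:
  At u: ◇r is false, ◇r ∧ s is false, so ◇r ∧ (◇r ∧ s) is false.
    At u: ◇r requires r at some successor in {u, w}.
      At u: r is false.
      At w: r is false.
    So ◇r is false at u.
    At u: ◇r is false, s is true, so ◇r ∧ s is false.
      At u: ◇r requires r at some successor in {u, w}.
        At u: r is false.
        At w: r is false.
      So ◇r is false at u.
Satisfying worlds: {w, z}

w, z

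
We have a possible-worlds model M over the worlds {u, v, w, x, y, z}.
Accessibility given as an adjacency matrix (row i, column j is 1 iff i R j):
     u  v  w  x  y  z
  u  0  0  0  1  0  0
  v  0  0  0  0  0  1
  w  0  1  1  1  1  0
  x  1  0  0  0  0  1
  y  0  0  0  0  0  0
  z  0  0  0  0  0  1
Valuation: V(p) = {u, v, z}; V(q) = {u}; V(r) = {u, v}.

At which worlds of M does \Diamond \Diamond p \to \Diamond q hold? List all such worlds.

x, y

Let φ = \Diamond \Diamond p \to \Diamond q. Evaluate φ at each world:
  u (successors {x}): φ is false.
  v (successors {z}): φ is false.
  w (successors {v, w, x, y}): φ is false.
  x (successors {u, z}): φ is true.
  y (successors ∅): φ is true.
  z (successors {z}): φ is false.
For instance, at z:
  At z: \Diamond \Diamond p is true, \Diamond q is false, so \Diamond \Diamond p \to \Diamond q is false.
    At z: \Diamond \Diamond p requires \Diamond p at some successor in {z}.
      \Diamond p holds at z, so \Diamond \Diamond p is true at z.
    At z: \Diamond q requires q at some successor in {z}.
      At z: q is false.
    So \Diamond q is false at z.
Satisfying worlds: {x, y}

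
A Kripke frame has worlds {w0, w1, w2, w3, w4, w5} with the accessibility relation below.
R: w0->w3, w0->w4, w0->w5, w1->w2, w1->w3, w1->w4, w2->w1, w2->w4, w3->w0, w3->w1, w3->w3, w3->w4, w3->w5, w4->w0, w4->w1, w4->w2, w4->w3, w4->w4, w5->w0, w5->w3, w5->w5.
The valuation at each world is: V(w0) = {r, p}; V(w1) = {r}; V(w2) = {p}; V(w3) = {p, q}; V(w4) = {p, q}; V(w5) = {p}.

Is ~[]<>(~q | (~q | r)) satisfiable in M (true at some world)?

Let φ = ~[]<>(~q | (~q | r)). Evaluate φ at each world:
  w0 (successors {w3, w4, w5}): φ is false.
  w1 (successors {w2, w3, w4}): φ is false.
  w2 (successors {w1, w4}): φ is false.
  w3 (successors {w0, w1, w3, w4, w5}): φ is false.
  w4 (successors {w0, w1, w2, w3, w4}): φ is false.
  w5 (successors {w0, w3, w5}): φ is false.
For instance, at w1:
  At w1: []<>(~q | (~q | r)) is true, so ~[]<>(~q | (~q | r)) is false.
    At w1: []<>(~q | (~q | r)) requires <>(~q | (~q | r)) at every successor {w2, w3, w4}.
      At w2: <>(~q | (~q | r)) is true.
      At w3: <>(~q | (~q | r)) is true.
      At w4: <>(~q | (~q | r)) is true.
    So []<>(~q | (~q | r)) is true at w1.

No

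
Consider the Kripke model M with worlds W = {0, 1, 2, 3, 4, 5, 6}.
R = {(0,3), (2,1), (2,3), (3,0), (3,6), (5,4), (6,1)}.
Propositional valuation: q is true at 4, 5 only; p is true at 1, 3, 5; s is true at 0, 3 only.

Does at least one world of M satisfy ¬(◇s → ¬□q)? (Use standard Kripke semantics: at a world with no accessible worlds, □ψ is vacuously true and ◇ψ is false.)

Let φ = ¬(◇s → ¬□q). Evaluate φ at each world:
  0 (successors {3}): φ is false.
  1 (successors ∅): φ is false.
  2 (successors {1, 3}): φ is false.
  3 (successors {0, 6}): φ is false.
  4 (successors ∅): φ is false.
  5 (successors {4}): φ is false.
  6 (successors {1}): φ is false.
For instance, at 2:
  At 2: ◇s → ¬□q is true, so ¬(◇s → ¬□q) is false.
    At 2: ◇s is true, ¬□q is true, so ◇s → ¬□q is true.
      At 2: ◇s requires s at some successor in {1, 3}.
        s holds at 3, so ◇s is true at 2.
      At 2: □q is false, so ¬□q is true.

No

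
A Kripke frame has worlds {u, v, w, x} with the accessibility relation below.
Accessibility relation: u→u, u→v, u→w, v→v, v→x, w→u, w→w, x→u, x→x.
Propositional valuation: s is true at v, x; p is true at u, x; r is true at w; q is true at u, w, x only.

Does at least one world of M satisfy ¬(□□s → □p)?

Let φ = ¬(□□s → □p). Evaluate φ at each world:
  u (successors {u, v, w}): φ is false.
  v (successors {v, x}): φ is false.
  w (successors {u, w}): φ is false.
  x (successors {u, x}): φ is false.
For instance, at x:
  At x: □□s → □p is true, so ¬(□□s → □p) is false.
    At x: □□s is false, □p is true, so □□s → □p is true.
      At x: □□s requires □s at every successor {u, x}.
        □s fails at u, so □□s is false at x.
      At x: □p requires p at every successor {u, x}.
        At u: p is true.
        At x: p is true.
      So □p is true at x.

No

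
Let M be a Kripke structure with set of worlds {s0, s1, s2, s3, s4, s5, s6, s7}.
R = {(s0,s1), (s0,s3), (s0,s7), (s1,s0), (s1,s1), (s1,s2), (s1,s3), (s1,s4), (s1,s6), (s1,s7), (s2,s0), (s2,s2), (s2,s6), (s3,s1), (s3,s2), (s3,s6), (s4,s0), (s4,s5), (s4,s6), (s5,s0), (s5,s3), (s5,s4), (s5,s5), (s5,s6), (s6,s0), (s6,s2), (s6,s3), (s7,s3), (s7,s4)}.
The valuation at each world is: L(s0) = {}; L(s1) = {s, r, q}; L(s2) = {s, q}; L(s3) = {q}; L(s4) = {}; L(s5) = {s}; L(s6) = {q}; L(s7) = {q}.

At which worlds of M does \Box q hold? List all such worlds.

Recall that \Box ψ holds at a world iff ψ holds at every accessible world, and \Diamond ψ holds iff ψ holds at some accessible world.
Let φ = \Box q. Evaluate φ at each world:
  s0 (successors {s1, s3, s7}): φ is true.
  s1 (successors {s0, s1, s2, s3, s4, s6, s7}): φ is false.
  s2 (successors {s0, s2, s6}): φ is false.
  s3 (successors {s1, s2, s6}): φ is true.
  s4 (successors {s0, s5, s6}): φ is false.
  s5 (successors {s0, s3, s4, s5, s6}): φ is false.
  s6 (successors {s0, s2, s3}): φ is false.
  s7 (successors {s3, s4}): φ is false.
For instance, at s7:
  At s7: \Box q requires q at every successor {s3, s4}.
    q fails at s4, so \Box q is false at s7.
Satisfying worlds: {s0, s3}

s0, s3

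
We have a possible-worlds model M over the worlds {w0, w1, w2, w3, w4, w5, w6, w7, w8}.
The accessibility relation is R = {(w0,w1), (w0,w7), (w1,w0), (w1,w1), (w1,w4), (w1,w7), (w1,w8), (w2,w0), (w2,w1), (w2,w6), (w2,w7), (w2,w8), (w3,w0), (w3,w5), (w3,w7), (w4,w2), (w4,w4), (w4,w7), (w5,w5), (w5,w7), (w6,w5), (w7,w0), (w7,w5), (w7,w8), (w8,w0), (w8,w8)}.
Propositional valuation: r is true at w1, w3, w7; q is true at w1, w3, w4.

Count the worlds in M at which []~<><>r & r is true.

0

Recall that []ψ holds at a world iff ψ holds at every accessible world, and <>ψ holds iff ψ holds at some accessible world.
Let φ = []~<><>r & r. Evaluate φ at each world:
  w0 (successors {w1, w7}): φ is false.
  w1 (successors {w0, w1, w4, w7, w8}): φ is false.
  w2 (successors {w0, w1, w6, w7, w8}): φ is false.
  w3 (successors {w0, w5, w7}): φ is false.
  w4 (successors {w2, w4, w7}): φ is false.
  w5 (successors {w5, w7}): φ is false.
  w6 (successors {w5}): φ is false.
  w7 (successors {w0, w5, w8}): φ is false.
  w8 (successors {w0, w8}): φ is false.
For instance, at w0:
  At w0: []~<><>r is false, r is false, so []~<><>r & r is false.
    At w0: []~<><>r requires ~<><>r at every successor {w1, w7}.
      ~<><>r fails at w1, so []~<><>r is false at w0.
Satisfying worlds: none.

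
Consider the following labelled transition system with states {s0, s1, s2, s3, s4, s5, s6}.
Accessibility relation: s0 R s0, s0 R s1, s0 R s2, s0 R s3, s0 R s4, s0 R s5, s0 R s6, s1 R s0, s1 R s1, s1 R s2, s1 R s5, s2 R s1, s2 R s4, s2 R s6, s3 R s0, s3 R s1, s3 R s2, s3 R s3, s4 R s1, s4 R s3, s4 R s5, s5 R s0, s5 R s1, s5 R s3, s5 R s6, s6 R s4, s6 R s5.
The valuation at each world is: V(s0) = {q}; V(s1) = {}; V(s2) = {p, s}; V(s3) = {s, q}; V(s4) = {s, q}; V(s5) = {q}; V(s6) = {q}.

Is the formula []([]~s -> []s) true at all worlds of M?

Let φ = []([]~s -> []s). Evaluate φ at each world:
  s0 (successors {s0, s1, s2, s3, s4, s5, s6}): φ is true.
  s1 (successors {s0, s1, s2, s5}): φ is true.
  s2 (successors {s1, s4, s6}): φ is true.
  s3 (successors {s0, s1, s2, s3}): φ is true.
  s4 (successors {s1, s3, s5}): φ is true.
  s5 (successors {s0, s1, s3, s6}): φ is true.
  s6 (successors {s4, s5}): φ is true.
For instance, at s1:
  At s1: []([]~s -> []s) requires []~s -> []s at every successor {s0, s1, s2, s5}.
    At s0: []~s -> []s is true.
    At s1: []~s -> []s is true.
    At s2: []~s -> []s is true.
    At s5: []~s -> []s is true.
  So []([]~s -> []s) is true at s1.

Yes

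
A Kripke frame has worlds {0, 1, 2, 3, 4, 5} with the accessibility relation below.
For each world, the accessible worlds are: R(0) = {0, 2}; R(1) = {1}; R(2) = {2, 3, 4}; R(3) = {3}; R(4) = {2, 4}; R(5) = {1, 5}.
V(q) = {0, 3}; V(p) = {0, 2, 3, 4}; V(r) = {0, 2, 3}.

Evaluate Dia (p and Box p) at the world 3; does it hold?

Yes

Recall that Box ψ holds at a world iff ψ holds at every accessible world, and Dia ψ holds iff ψ holds at some accessible world.
At 3: Dia (p and Box p) requires p and Box p at some successor in {3}.
  p and Box p holds at 3, so Dia (p and Box p) is true at 3.
    At 3: p is true, Box p is true, so p and Box p is true.
      At 3: Box p requires p at every successor {3}.
        At 3: p is true.
      So Box p is true at 3.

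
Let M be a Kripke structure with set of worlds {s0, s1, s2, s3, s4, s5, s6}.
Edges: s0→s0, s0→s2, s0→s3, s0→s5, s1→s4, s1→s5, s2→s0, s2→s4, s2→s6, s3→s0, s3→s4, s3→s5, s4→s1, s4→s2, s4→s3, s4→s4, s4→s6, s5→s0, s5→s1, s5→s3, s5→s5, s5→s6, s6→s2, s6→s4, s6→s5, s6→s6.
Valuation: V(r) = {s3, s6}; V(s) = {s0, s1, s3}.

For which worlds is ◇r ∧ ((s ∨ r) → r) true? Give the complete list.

s2, s4, s5, s6

Let φ = ◇r ∧ ((s ∨ r) → r). Evaluate φ at each world:
  s0 (successors {s0, s2, s3, s5}): φ is false.
  s1 (successors {s4, s5}): φ is false.
  s2 (successors {s0, s4, s6}): φ is true.
  s3 (successors {s0, s4, s5}): φ is false.
  s4 (successors {s1, s2, s3, s4, s6}): φ is true.
  s5 (successors {s0, s1, s3, s5, s6}): φ is true.
  s6 (successors {s2, s4, s5, s6}): φ is true.
For instance, at s4:
  At s4: ◇r is true, (s ∨ r) → r is true, so ◇r ∧ ((s ∨ r) → r) is true.
    At s4: ◇r requires r at some successor in {s1, s2, s3, s4, s6}.
      r holds at s3, so ◇r is true at s4.
Satisfying worlds: {s2, s4, s5, s6}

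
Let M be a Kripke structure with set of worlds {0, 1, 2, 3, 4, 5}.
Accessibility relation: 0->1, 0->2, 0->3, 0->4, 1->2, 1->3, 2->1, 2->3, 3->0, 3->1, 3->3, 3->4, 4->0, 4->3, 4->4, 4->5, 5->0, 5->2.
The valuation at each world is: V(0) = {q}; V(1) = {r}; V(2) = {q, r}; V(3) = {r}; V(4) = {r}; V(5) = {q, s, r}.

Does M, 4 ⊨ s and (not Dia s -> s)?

At 4: s is false, not Dia s -> s is true, so s and (not Dia s -> s) is false.
  At 4: not Dia s is false, s is false, so not Dia s -> s is true.
    At 4: Dia s is true, so not Dia s is false.
      At 4: Dia s requires s at some successor in {0, 3, 4, 5}.
        s holds at 5, so Dia s is true at 4.

No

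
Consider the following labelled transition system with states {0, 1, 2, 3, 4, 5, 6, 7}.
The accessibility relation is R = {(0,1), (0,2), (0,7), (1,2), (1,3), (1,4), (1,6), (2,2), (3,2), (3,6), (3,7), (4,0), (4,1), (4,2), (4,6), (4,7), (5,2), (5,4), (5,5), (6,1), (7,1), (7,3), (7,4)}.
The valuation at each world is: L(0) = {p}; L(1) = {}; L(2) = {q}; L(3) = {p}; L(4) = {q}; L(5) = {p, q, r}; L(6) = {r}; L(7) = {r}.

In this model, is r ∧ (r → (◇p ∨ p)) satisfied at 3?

At 3: r is false, r → (◇p ∨ p) is true, so r ∧ (r → (◇p ∨ p)) is false.
  At 3: r is false, ◇p ∨ p is true, so r → (◇p ∨ p) is true.
    At 3: ◇p is false, p is true, so ◇p ∨ p is true.
      At 3: ◇p requires p at some successor in {2, 6, 7}.
        At 2: p is false.
        At 6: p is false.
        At 7: p is false.
      So ◇p is false at 3.

No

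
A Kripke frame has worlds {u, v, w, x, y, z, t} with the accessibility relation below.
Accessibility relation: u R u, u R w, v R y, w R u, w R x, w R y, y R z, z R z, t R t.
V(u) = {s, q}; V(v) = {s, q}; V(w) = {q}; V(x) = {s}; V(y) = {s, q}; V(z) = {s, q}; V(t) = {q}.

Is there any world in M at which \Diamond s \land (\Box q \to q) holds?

Yes

Recall that \Box ψ holds at a world iff ψ holds at every accessible world, and \Diamond ψ holds iff ψ holds at some accessible world.
Let φ = \Diamond s \land (\Box q \to q). Evaluate φ at each world:
  u (successors {u, w}): φ is true.
  v (successors {y}): φ is true.
  w (successors {u, x, y}): φ is true.
  x (successors ∅): φ is false.
  y (successors {z}): φ is true.
  z (successors {z}): φ is true.
  t (successors {t}): φ is false.
Detail at u (witness):
  At u: \Diamond s is true, \Box q \to q is true, so \Diamond s \land (\Box q \to q) is true.
    At u: \Diamond s requires s at some successor in {u, w}.
      s holds at u, so \Diamond s is true at u.
    At u: \Box q is true, q is true, so \Box q \to q is true.
      At u: \Box q requires q at every successor {u, w}.
        At u: q is true.
        At w: q is true.
      So \Box q is true at u.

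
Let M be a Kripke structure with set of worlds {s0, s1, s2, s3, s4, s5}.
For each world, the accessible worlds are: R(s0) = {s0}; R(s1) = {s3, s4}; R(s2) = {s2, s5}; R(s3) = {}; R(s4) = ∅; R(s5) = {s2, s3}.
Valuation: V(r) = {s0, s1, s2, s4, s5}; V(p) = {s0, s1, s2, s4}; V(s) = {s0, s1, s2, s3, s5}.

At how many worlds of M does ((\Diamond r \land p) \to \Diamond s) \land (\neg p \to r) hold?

5

Let φ = ((\Diamond r \land p) \to \Diamond s) \land (\neg p \to r). Evaluate φ at each world:
  s0 (successors {s0}): φ is true.
  s1 (successors {s3, s4}): φ is true.
  s2 (successors {s2, s5}): φ is true.
  s3 (successors ∅): φ is false.
  s4 (successors ∅): φ is true.
  s5 (successors {s2, s3}): φ is true.
For instance, at s2:
  At s2: (\Diamond r \land p) \to \Diamond s is true, \neg p \to r is true, so ((\Diamond r \land p) \to \Diamond s) \land (\neg p \to r) is true.
    At s2: \Diamond r \land p is true, \Diamond s is true, so (\Diamond r \land p) \to \Diamond s is true.
      At s2: \Diamond r is true, p is true, so \Diamond r \land p is true.
      At s2: \Diamond s requires s at some successor in {s2, s5}.
        s holds at s2, so \Diamond s is true at s2.
Satisfying worlds: {s0, s1, s2, s4, s5}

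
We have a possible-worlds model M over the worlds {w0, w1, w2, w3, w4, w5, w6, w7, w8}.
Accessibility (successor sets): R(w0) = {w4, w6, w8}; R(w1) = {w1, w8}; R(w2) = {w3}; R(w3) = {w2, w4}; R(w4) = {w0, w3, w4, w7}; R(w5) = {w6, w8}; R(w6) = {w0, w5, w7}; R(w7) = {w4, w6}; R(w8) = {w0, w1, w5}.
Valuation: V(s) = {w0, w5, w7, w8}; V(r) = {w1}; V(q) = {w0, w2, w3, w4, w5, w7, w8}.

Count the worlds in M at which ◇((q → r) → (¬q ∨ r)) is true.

Let φ = ◇((q → r) → (¬q ∨ r)). Evaluate φ at each world:
  w0 (successors {w4, w6, w8}): φ is true.
  w1 (successors {w1, w8}): φ is true.
  w2 (successors {w3}): φ is true.
  w3 (successors {w2, w4}): φ is true.
  w4 (successors {w0, w3, w4, w7}): φ is true.
  w5 (successors {w6, w8}): φ is true.
  w6 (successors {w0, w5, w7}): φ is true.
  w7 (successors {w4, w6}): φ is true.
  w8 (successors {w0, w1, w5}): φ is true.
For instance, at w7:
  At w7: ◇((q → r) → (¬q ∨ r)) requires (q → r) → (¬q ∨ r) at some successor in {w4, w6}.
    (q → r) → (¬q ∨ r) holds at w4, so ◇((q → r) → (¬q ∨ r)) is true at w7.
Satisfying worlds: {w0, w1, w2, w3, w4, w5, w6, w7, w8}

9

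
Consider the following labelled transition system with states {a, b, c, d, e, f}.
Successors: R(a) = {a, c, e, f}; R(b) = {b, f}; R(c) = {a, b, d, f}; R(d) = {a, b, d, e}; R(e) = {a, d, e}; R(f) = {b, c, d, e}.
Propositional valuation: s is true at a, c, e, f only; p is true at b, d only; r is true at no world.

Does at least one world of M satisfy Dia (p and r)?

Let φ = Dia (p and r). Evaluate φ at each world:
  a (successors {a, c, e, f}): φ is false.
  b (successors {b, f}): φ is false.
  c (successors {a, b, d, f}): φ is false.
  d (successors {a, b, d, e}): φ is false.
  e (successors {a, d, e}): φ is false.
  f (successors {b, c, d, e}): φ is false.
For instance, at f:
  At f: Dia (p and r) requires p and r at some successor in {b, c, d, e}.
    At b: p and r is false.
    At c: p and r is false.
    At d: p and r is false.
    At e: p and r is false.
  So Dia (p and r) is false at f.

No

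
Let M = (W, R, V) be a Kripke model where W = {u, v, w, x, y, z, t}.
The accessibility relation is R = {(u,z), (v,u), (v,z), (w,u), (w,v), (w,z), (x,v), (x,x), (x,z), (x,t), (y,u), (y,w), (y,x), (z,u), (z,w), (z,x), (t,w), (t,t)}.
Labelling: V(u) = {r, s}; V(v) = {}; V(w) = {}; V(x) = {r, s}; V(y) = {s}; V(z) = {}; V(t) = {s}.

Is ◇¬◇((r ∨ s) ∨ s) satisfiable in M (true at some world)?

Yes

Recall that ◇ψ holds at a world iff ψ holds at some accessible world.
Let φ = ◇¬◇((r ∨ s) ∨ s). Evaluate φ at each world:
  u (successors {z}): φ is false.
  v (successors {u, z}): φ is true.
  w (successors {u, v, z}): φ is true.
  x (successors {v, x, z, t}): φ is false.
  y (successors {u, w, x}): φ is true.
  z (successors {u, w, x}): φ is true.
  t (successors {w, t}): φ is false.
Detail at v (witness):
  At v: ◇¬◇((r ∨ s) ∨ s) requires ¬◇((r ∨ s) ∨ s) at some successor in {u, z}.
    ¬◇((r ∨ s) ∨ s) holds at u, so ◇¬◇((r ∨ s) ∨ s) is true at v.
      At u: ◇((r ∨ s) ∨ s) is false, so ¬◇((r ∨ s) ∨ s) is true.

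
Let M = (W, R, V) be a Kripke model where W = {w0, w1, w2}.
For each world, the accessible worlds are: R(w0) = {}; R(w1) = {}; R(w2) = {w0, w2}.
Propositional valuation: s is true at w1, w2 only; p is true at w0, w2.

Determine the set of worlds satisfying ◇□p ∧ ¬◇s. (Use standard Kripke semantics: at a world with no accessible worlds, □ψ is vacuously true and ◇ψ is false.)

none

Let φ = ◇□p ∧ ¬◇s. Evaluate φ at each world:
  w0 (successors ∅): φ is false.
  w1 (successors ∅): φ is false.
  w2 (successors {w0, w2}): φ is false.
For instance, at w2:
  At w2: ◇□p is true, ¬◇s is false, so ◇□p ∧ ¬◇s is false.
    At w2: ◇□p requires □p at some successor in {w0, w2}.
      □p holds at w0, so ◇□p is true at w2.
    At w2: ◇s is true, so ¬◇s is false.
      At w2: ◇s requires s at some successor in {w0, w2}.
        s holds at w2, so ◇s is true at w2.
Satisfying worlds: none.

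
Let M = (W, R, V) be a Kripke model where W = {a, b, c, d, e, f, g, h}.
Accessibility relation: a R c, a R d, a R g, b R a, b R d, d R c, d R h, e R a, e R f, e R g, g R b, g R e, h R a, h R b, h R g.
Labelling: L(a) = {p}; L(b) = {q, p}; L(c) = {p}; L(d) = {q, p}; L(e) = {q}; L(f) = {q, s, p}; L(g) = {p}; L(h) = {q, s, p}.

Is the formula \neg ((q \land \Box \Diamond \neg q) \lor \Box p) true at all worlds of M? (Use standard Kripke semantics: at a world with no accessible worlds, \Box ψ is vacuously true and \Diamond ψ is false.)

Recall that \Box ψ holds at a world iff ψ holds at every accessible world, and \Diamond ψ holds iff ψ holds at some accessible world.
Let φ = \neg ((q \land \Box \Diamond \neg q) \lor \Box p). Evaluate φ at each world:
  a (successors {c, d, g}): φ is false.
  b (successors {a, d}): φ is false.
  c (successors ∅): φ is false.
  d (successors {c, h}): φ is false.
  e (successors {a, f, g}): φ is false.
  f (successors ∅): φ is false.
  g (successors {b, e}): φ is true.
  h (successors {a, b, g}): φ is false.
Detail at a (counterexample):
  At a: (q \land \Box \Diamond \neg q) \lor \Box p is true, so \neg ((q \land \Box \Diamond \neg q) \lor \Box p) is false.
    At a: q \land \Box \Diamond \neg q is false, \Box p is true, so (q \land \Box \Diamond \neg q) \lor \Box p is true.
      At a: q is false, \Box \Diamond \neg q is false, so q \land \Box \Diamond \neg q is false.
      At a: \Box p requires p at every successor {c, d, g}.
        At c: p is true.
        At d: p is true.
        At g: p is true.
      So \Box p is true at a.

No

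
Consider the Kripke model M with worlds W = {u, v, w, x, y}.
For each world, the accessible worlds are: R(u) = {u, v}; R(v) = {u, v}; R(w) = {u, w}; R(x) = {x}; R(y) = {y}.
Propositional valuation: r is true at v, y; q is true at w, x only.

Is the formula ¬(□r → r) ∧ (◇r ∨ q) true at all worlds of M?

Let φ = ¬(□r → r) ∧ (◇r ∨ q). Evaluate φ at each world:
  u (successors {u, v}): φ is false.
  v (successors {u, v}): φ is false.
  w (successors {u, w}): φ is false.
  x (successors {x}): φ is false.
  y (successors {y}): φ is false.
Detail at u (counterexample):
  At u: ¬(□r → r) is false, ◇r ∨ q is true, so ¬(□r → r) ∧ (◇r ∨ q) is false.
    At u: □r → r is true, so ¬(□r → r) is false.
      At u: □r is false, r is false, so □r → r is true.
    At u: ◇r is true, q is false, so ◇r ∨ q is true.
      At u: ◇r requires r at some successor in {u, v}.
        r holds at v, so ◇r is true at u.

No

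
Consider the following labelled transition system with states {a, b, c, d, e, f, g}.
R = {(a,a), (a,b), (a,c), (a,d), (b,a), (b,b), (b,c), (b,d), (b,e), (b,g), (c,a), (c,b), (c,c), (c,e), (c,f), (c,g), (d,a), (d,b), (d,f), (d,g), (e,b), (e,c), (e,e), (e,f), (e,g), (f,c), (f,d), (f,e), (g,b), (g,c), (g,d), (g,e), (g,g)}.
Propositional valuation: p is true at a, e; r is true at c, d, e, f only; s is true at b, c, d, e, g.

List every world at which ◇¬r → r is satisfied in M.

c, d, e, f

Recall that ◇ψ holds at a world iff ψ holds at some accessible world.
Let φ = ◇¬r → r. Evaluate φ at each world:
  a (successors {a, b, c, d}): φ is false.
  b (successors {a, b, c, d, e, g}): φ is false.
  c (successors {a, b, c, e, f, g}): φ is true.
  d (successors {a, b, f, g}): φ is true.
  e (successors {b, c, e, f, g}): φ is true.
  f (successors {c, d, e}): φ is true.
  g (successors {b, c, d, e, g}): φ is false.
For instance, at d:
  At d: ◇¬r is true, r is true, so ◇¬r → r is true.
    At d: ◇¬r requires ¬r at some successor in {a, b, f, g}.
      ¬r holds at a, so ◇¬r is true at d.
Satisfying worlds: {c, d, e, f}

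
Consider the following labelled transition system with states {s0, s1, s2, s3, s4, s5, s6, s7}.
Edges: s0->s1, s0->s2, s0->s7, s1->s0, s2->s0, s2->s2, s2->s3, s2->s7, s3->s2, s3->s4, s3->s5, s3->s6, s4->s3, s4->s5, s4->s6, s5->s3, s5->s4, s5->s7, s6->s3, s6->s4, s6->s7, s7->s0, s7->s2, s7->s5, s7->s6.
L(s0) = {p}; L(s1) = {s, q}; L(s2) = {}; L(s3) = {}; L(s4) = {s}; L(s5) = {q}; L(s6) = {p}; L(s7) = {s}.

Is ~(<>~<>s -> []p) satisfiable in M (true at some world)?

Let φ = ~(<>~<>s -> []p). Evaluate φ at each world:
  s0 (successors {s1, s2, s7}): φ is true.
  s1 (successors {s0}): φ is false.
  s2 (successors {s0, s2, s3, s7}): φ is true.
  s3 (successors {s2, s4, s5, s6}): φ is true.
  s4 (successors {s3, s5, s6}): φ is false.
  s5 (successors {s3, s4, s7}): φ is true.
  s6 (successors {s3, s4, s7}): φ is true.
  s7 (successors {s0, s2, s5, s6}): φ is false.
Detail at s0 (witness):
  At s0: <>~<>s -> []p is false, so ~(<>~<>s -> []p) is true.
    At s0: <>~<>s is true, []p is false, so <>~<>s -> []p is false.
      At s0: <>~<>s requires ~<>s at some successor in {s1, s2, s7}.
        ~<>s holds at s1, so <>~<>s is true at s0.
      At s0: []p requires p at every successor {s1, s2, s7}.
        p fails at s1, so []p is false at s0.

Yes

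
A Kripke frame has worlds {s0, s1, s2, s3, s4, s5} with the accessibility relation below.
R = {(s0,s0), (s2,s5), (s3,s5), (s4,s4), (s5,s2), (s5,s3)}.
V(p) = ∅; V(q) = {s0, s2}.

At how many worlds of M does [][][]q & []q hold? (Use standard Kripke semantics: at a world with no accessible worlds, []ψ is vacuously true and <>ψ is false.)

2

Recall that []ψ holds at a world iff ψ holds at every accessible world, and <>ψ holds iff ψ holds at some accessible world.
Let φ = [][][]q & []q. Evaluate φ at each world:
  s0 (successors {s0}): φ is true.
  s1 (successors ∅): φ is true.
  s2 (successors {s5}): φ is false.
  s3 (successors {s5}): φ is false.
  s4 (successors {s4}): φ is false.
  s5 (successors {s2, s3}): φ is false.
For instance, at s5:
  At s5: [][][]q is false, []q is false, so [][][]q & []q is false.
    At s5: [][][]q requires [][]q at every successor {s2, s3}.
      [][]q fails at s2, so [][][]q is false at s5.
    At s5: []q requires q at every successor {s2, s3}.
      q fails at s3, so []q is false at s5.
Satisfying worlds: {s0, s1}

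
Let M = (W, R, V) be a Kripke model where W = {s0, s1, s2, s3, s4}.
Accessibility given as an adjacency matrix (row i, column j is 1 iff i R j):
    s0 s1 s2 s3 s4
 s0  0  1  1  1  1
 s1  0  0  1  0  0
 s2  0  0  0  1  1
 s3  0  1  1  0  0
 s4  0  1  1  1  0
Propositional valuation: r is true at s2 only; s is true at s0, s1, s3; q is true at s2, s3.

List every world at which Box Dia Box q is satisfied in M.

Let φ = Box Dia Box q. Evaluate φ at each world:
  s0 (successors {s1, s2, s3, s4}): φ is false.
  s1 (successors {s2}): φ is false.
  s2 (successors {s3, s4}): φ is true.
  s3 (successors {s1, s2}): φ is false.
  s4 (successors {s1, s2, s3}): φ is false.
For instance, at s0:
  At s0: Box Dia Box q requires Dia Box q at every successor {s1, s2, s3, s4}.
    Dia Box q fails at s1, so Box Dia Box q is false at s0.
      At s1: Dia Box q requires Box q at some successor in {s2}.
        At s2: Box q is false.
      So Dia Box q is false at s1.
Satisfying worlds: {s2}

s2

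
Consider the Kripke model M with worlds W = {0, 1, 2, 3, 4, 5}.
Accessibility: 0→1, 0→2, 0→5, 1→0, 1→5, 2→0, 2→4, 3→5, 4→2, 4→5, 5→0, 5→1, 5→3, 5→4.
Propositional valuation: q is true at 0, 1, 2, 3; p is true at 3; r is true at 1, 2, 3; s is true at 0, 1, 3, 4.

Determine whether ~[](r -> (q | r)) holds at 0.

At 0: [](r -> (q | r)) is true, so ~[](r -> (q | r)) is false.
  At 0: [](r -> (q | r)) requires r -> (q | r) at every successor {1, 2, 5}.
    At 1: r -> (q | r) is true.
    At 2: r -> (q | r) is true.
    At 5: r -> (q | r) is true.
  So [](r -> (q | r)) is true at 0.

No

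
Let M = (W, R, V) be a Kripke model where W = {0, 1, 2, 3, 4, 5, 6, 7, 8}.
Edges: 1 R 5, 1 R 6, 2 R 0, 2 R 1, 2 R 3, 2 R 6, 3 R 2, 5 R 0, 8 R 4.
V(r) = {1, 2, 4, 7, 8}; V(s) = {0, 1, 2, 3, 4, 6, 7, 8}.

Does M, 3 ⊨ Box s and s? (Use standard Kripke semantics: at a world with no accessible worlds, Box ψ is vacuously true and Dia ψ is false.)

Recall that Box ψ holds at a world iff ψ holds at every accessible world, and Dia ψ holds iff ψ holds at some accessible world.
At 3: Box s is true, s is true, so Box s and s is true.
  At 3: Box s requires s at every successor {2}.
    At 2: s is true.
  So Box s is true at 3.

Yes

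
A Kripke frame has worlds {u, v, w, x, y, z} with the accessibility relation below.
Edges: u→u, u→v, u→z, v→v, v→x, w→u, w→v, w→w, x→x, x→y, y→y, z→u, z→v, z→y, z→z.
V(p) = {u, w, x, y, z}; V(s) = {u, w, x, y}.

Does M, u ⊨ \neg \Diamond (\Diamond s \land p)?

Recall that \Diamond ψ holds at a world iff ψ holds at some accessible world.
At u: \Diamond (\Diamond s \land p) is true, so \neg \Diamond (\Diamond s \land p) is false.
  At u: \Diamond (\Diamond s \land p) requires \Diamond s \land p at some successor in {u, v, z}.
    \Diamond s \land p holds at u, so \Diamond (\Diamond s \land p) is true at u.
      At u: \Diamond s is true, p is true, so \Diamond s \land p is true.

No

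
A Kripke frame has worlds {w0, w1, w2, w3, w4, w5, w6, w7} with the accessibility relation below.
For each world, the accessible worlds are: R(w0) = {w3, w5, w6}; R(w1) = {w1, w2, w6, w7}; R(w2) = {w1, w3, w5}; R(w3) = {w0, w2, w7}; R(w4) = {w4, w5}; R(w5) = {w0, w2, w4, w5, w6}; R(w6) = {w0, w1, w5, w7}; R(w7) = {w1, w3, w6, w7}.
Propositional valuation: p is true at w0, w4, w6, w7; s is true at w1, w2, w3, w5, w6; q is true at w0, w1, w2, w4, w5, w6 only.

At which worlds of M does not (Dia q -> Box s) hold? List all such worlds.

Let φ = not (Dia q -> Box s). Evaluate φ at each world:
  w0 (successors {w3, w5, w6}): φ is false.
  w1 (successors {w1, w2, w6, w7}): φ is true.
  w2 (successors {w1, w3, w5}): φ is false.
  w3 (successors {w0, w2, w7}): φ is true.
  w4 (successors {w4, w5}): φ is true.
  w5 (successors {w0, w2, w4, w5, w6}): φ is true.
  w6 (successors {w0, w1, w5, w7}): φ is true.
  w7 (successors {w1, w3, w6, w7}): φ is true.
For instance, at w4:
  At w4: Dia q -> Box s is false, so not (Dia q -> Box s) is true.
    At w4: Dia q is true, Box s is false, so Dia q -> Box s is false.
      At w4: Dia q requires q at some successor in {w4, w5}.
        q holds at w4, so Dia q is true at w4.
      At w4: Box s requires s at every successor {w4, w5}.
        s fails at w4, so Box s is false at w4.
Satisfying worlds: {w1, w3, w4, w5, w6, w7}

w1, w3, w4, w5, w6, w7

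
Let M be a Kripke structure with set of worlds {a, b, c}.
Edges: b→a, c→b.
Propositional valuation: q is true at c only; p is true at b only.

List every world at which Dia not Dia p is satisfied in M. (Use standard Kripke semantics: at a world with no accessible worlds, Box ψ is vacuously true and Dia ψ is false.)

b, c

Let φ = Dia not Dia p. Evaluate φ at each world:
  a (successors ∅): φ is false.
  b (successors {a}): φ is true.
  c (successors {b}): φ is true.
For instance, at c:
  At c: Dia not Dia p requires not Dia p at some successor in {b}.
    not Dia p holds at b, so Dia not Dia p is true at c.
      At b: Dia p is false, so not Dia p is true.
Satisfying worlds: {b, c}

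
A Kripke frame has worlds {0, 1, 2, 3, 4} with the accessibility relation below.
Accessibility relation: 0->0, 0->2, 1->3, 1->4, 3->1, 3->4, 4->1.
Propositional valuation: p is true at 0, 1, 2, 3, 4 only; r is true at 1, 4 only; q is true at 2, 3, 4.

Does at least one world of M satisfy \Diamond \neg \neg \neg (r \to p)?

Let φ = \Diamond \neg \neg \neg (r \to p). Evaluate φ at each world:
  0 (successors {0, 2}): φ is false.
  1 (successors {3, 4}): φ is false.
  2 (successors ∅): φ is false.
  3 (successors {1, 4}): φ is false.
  4 (successors {1}): φ is false.
For instance, at 4:
  At 4: \Diamond \neg \neg \neg (r \to p) requires \neg \neg \neg (r \to p) at some successor in {1}.
    At 1: \neg \neg \neg (r \to p) is false.
  So \Diamond \neg \neg \neg (r \to p) is false at 4.

No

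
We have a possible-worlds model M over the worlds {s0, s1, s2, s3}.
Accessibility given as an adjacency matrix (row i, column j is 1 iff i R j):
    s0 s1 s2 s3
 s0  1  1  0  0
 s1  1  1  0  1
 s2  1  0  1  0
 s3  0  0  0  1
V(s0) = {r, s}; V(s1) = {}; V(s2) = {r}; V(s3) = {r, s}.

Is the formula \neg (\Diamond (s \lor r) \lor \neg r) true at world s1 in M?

At s1: \Diamond (s \lor r) \lor \neg r is true, so \neg (\Diamond (s \lor r) \lor \neg r) is false.
  At s1: \Diamond (s \lor r) is true, \neg r is true, so \Diamond (s \lor r) \lor \neg r is true.
    At s1: \Diamond (s \lor r) requires s \lor r at some successor in {s0, s1, s3}.
      s \lor r holds at s0, so \Diamond (s \lor r) is true at s1.

No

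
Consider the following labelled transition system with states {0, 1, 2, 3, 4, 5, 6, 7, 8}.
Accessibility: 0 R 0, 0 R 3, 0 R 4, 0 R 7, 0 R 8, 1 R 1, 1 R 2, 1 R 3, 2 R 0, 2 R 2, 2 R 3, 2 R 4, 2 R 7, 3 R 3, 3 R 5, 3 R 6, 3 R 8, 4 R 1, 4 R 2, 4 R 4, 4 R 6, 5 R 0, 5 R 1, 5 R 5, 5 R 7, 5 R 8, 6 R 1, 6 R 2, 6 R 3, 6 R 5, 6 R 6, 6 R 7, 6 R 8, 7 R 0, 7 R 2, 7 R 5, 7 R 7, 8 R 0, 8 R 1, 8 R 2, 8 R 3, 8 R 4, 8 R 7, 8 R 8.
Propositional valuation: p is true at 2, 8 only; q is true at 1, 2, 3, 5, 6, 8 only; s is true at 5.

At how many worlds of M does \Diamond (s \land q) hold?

Recall that \Diamond ψ holds at a world iff ψ holds at some accessible world.
Let φ = \Diamond (s \land q). Evaluate φ at each world:
  0 (successors {0, 3, 4, 7, 8}): φ is false.
  1 (successors {1, 2, 3}): φ is false.
  2 (successors {0, 2, 3, 4, 7}): φ is false.
  3 (successors {3, 5, 6, 8}): φ is true.
  4 (successors {1, 2, 4, 6}): φ is false.
  5 (successors {0, 1, 5, 7, 8}): φ is true.
  6 (successors {1, 2, 3, 5, 6, 7, 8}): φ is true.
  7 (successors {0, 2, 5, 7}): φ is true.
  8 (successors {0, 1, 2, 3, 4, 7, 8}): φ is false.
For instance, at 4:
  At 4: \Diamond (s \land q) requires s \land q at some successor in {1, 2, 4, 6}.
    At 1: s \land q is false.
    At 2: s \land q is false.
    At 4: s \land q is false.
    At 6: s \land q is false.
  So \Diamond (s \land q) is false at 4.
Satisfying worlds: {3, 5, 6, 7}

4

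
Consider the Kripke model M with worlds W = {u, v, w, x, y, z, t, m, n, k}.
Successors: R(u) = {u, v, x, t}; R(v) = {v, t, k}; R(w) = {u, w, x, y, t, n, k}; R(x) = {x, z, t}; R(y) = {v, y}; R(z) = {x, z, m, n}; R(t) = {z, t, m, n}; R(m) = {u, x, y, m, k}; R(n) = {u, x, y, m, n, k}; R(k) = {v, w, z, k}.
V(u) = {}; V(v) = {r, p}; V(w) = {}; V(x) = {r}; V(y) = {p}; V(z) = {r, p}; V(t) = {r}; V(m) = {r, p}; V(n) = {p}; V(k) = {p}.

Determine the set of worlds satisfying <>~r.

u, v, w, y, z, t, m, n, k

Recall that <>ψ holds at a world iff ψ holds at some accessible world.
Let φ = <>~r. Evaluate φ at each world:
  u (successors {u, v, x, t}): φ is true.
  v (successors {v, t, k}): φ is true.
  w (successors {u, w, x, y, t, n, k}): φ is true.
  x (successors {x, z, t}): φ is false.
  y (successors {v, y}): φ is true.
  z (successors {x, z, m, n}): φ is true.
  t (successors {z, t, m, n}): φ is true.
  m (successors {u, x, y, m, k}): φ is true.
  n (successors {u, x, y, m, n, k}): φ is true.
  k (successors {v, w, z, k}): φ is true.
For instance, at n:
  At n: <>~r requires ~r at some successor in {u, x, y, m, n, k}.
    ~r holds at u, so <>~r is true at n.
Satisfying worlds: {u, v, w, y, z, t, m, n, k}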